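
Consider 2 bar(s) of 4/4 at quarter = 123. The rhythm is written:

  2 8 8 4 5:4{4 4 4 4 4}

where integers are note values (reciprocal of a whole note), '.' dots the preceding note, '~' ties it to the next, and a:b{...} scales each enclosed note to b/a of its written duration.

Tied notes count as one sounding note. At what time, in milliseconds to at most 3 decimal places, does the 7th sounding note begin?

1. 0.0ms @ 0 + 975.61ms (2)
2. 975.61ms @ 2 + 243.902ms (1/2)
3. 1219.512ms @ 5/2 + 243.902ms (1/2)
4. 1463.415ms @ 3 + 487.805ms (1)
5. 1951.22ms @ 4 + 390.244ms (4/5)
6. 2341.463ms @ 24/5 + 390.244ms (4/5)
7. 2731.707ms @ 28/5 + 390.244ms (4/5)
8. 3121.951ms @ 32/5 + 390.244ms (4/5)
9. 3512.195ms @ 36/5 + 390.244ms (4/5)

note 7 onset = 28/5b = 2731.707ms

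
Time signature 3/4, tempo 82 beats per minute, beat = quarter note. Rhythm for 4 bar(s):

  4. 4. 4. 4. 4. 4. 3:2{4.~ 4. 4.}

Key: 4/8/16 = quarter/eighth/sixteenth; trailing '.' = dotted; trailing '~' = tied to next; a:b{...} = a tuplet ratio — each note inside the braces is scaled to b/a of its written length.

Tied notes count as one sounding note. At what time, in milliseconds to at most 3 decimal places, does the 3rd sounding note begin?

note 3 onset = 3b = 2195.122ms

1. 0.0ms @ 0 + 1097.561ms (3/2)
2. 1097.561ms @ 3/2 + 1097.561ms (3/2)
3. 2195.122ms @ 3 + 1097.561ms (3/2)
4. 3292.683ms @ 9/2 + 1097.561ms (3/2)
5. 4390.244ms @ 6 + 1097.561ms (3/2)
6. 5487.805ms @ 15/2 + 1097.561ms (3/2)
7. 6585.366ms @ 9 + 1463.415ms (2)
8. 8048.78ms @ 11 + 731.707ms (1)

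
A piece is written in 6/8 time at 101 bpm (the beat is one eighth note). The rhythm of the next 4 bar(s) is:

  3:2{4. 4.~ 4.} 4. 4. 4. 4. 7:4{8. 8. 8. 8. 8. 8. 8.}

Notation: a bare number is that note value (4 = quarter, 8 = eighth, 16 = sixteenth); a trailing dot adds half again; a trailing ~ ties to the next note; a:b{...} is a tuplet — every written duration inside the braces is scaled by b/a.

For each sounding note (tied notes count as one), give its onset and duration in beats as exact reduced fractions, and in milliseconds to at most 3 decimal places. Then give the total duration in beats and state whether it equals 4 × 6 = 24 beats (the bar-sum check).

1) 0.0ms=0b +1188.119ms=2b
2) 1188.119ms=2b +2376.238ms=4b
3) 3564.356ms=6b +1782.178ms=3b
4) 5346.535ms=9b +1782.178ms=3b
5) 7128.713ms=12b +1782.178ms=3b
6) 8910.891ms=15b +1782.178ms=3b
7) 10693.069ms=18b +509.194ms=6/7b
8) 11202.263ms=132/7b +509.194ms=6/7b
9) 11711.457ms=138/7b +509.194ms=6/7b
10) 12220.651ms=144/7b +509.194ms=6/7b
11) 12729.844ms=150/7b +509.194ms=6/7b
12) 13239.038ms=156/7b +509.194ms=6/7b
13) 13748.232ms=162/7b +509.194ms=6/7b
Σ=24b of 24 (101bpm 6/8) — PASS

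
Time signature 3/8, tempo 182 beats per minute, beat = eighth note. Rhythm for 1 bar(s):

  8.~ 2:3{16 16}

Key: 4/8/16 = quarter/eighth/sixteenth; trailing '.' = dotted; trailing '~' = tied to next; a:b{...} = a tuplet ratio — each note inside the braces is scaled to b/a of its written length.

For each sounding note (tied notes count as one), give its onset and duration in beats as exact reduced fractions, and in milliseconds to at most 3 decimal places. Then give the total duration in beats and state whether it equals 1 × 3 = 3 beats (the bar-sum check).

1) 0.0ms=0b +741.758ms=9/4b
2) 741.758ms=9/4b +247.253ms=3/4b
Σ=3b of 3 (182bpm 3/8) — PASS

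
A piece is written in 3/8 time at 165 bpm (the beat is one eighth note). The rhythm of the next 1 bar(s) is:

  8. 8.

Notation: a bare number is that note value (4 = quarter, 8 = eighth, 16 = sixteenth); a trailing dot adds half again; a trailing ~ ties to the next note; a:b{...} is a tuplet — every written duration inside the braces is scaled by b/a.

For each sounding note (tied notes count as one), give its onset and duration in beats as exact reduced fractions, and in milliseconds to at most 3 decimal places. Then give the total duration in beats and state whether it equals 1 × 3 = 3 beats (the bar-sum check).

1) 0.0ms=0b +545.455ms=3/2b
2) 545.455ms=3/2b +545.455ms=3/2b
Σ=3b of 3 (165bpm 3/8) — PASS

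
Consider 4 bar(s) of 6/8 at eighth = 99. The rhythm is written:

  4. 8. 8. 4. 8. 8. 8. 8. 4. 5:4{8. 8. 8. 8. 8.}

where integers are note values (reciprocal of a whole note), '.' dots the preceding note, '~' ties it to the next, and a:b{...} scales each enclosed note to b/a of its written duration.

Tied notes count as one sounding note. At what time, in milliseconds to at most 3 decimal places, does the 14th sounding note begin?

1. 0.0ms @ 0 + 1818.182ms (3)
2. 1818.182ms @ 3 + 909.091ms (3/2)
3. 2727.273ms @ 9/2 + 909.091ms (3/2)
4. 3636.364ms @ 6 + 1818.182ms (3)
5. 5454.545ms @ 9 + 909.091ms (3/2)
6. 6363.636ms @ 21/2 + 909.091ms (3/2)
7. 7272.727ms @ 12 + 909.091ms (3/2)
8. 8181.818ms @ 27/2 + 909.091ms (3/2)
9. 9090.909ms @ 15 + 1818.182ms (3)
10. 10909.091ms @ 18 + 727.273ms (6/5)
11. 11636.364ms @ 96/5 + 727.273ms (6/5)
12. 12363.636ms @ 102/5 + 727.273ms (6/5)
13. 13090.909ms @ 108/5 + 727.273ms (6/5)
14. 13818.182ms @ 114/5 + 727.273ms (6/5)

note 14 onset = 114/5b = 13818.182ms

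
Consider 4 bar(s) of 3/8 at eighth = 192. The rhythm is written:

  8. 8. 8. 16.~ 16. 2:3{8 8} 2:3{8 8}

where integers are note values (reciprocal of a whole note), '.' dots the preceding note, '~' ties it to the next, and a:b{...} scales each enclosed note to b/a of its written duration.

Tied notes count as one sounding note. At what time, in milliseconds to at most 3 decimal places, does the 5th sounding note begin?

note 5 onset = 6b = 1875.0ms

1. 0.0ms @ 0 + 468.75ms (3/2)
2. 468.75ms @ 3/2 + 468.75ms (3/2)
3. 937.5ms @ 3 + 468.75ms (3/2)
4. 1406.25ms @ 9/2 + 468.75ms (3/2)
5. 1875.0ms @ 6 + 468.75ms (3/2)
6. 2343.75ms @ 15/2 + 468.75ms (3/2)
7. 2812.5ms @ 9 + 468.75ms (3/2)
8. 3281.25ms @ 21/2 + 468.75ms (3/2)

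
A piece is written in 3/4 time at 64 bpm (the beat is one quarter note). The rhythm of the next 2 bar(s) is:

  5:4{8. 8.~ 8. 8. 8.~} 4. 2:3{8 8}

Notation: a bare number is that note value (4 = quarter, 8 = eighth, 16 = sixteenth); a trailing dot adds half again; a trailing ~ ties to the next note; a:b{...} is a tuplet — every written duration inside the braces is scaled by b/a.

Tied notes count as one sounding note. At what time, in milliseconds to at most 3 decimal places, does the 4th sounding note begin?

note 4 onset = 12/5b = 2250.0ms

1. 0.0ms @ 0 + 562.5ms (3/5)
2. 562.5ms @ 3/5 + 1125.0ms (6/5)
3. 1687.5ms @ 9/5 + 562.5ms (3/5)
4. 2250.0ms @ 12/5 + 1968.75ms (21/10)
5. 4218.75ms @ 9/2 + 703.125ms (3/4)
6. 4921.875ms @ 21/4 + 703.125ms (3/4)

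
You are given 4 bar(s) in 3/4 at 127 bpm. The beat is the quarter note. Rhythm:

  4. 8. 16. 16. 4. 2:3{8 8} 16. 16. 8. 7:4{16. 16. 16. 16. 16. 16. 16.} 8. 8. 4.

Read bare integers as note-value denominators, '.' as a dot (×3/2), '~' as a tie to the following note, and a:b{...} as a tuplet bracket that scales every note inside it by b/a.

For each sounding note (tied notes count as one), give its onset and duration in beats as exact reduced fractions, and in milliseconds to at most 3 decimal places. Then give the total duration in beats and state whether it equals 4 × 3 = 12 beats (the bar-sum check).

1) 0.0ms=0b +708.661ms=3/2b
2) 708.661ms=3/2b +354.331ms=3/4b
3) 1062.992ms=9/4b +177.165ms=3/8b
4) 1240.157ms=21/8b +177.165ms=3/8b
5) 1417.323ms=3b +708.661ms=3/2b
6) 2125.984ms=9/2b +354.331ms=3/4b
7) 2480.315ms=21/4b +354.331ms=3/4b
8) 2834.646ms=6b +177.165ms=3/8b
9) 3011.811ms=51/8b +177.165ms=3/8b
10) 3188.976ms=27/4b +354.331ms=3/4b
11) 3543.307ms=15/2b +101.237ms=3/14b
12) 3644.544ms=54/7b +101.237ms=3/14b
13) 3745.782ms=111/14b +101.237ms=3/14b
14) 3847.019ms=57/7b +101.237ms=3/14b
15) 3948.256ms=117/14b +101.237ms=3/14b
16) 4049.494ms=60/7b +101.237ms=3/14b
17) 4150.731ms=123/14b +101.237ms=3/14b
18) 4251.969ms=9b +354.331ms=3/4b
19) 4606.299ms=39/4b +354.331ms=3/4b
20) 4960.63ms=21/2b +708.661ms=3/2b
Σ=12b of 12 (127bpm 3/4) — PASS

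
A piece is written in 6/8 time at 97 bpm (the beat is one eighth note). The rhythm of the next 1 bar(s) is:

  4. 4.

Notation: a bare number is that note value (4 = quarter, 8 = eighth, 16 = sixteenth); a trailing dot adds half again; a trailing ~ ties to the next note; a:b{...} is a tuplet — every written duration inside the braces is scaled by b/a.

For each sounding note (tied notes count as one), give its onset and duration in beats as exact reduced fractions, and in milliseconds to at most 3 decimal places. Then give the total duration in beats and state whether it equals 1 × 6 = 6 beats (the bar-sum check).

1) 0.0ms=0b +1855.67ms=3b
2) 1855.67ms=3b +1855.67ms=3b
Σ=6b of 6 (97bpm 6/8) — PASS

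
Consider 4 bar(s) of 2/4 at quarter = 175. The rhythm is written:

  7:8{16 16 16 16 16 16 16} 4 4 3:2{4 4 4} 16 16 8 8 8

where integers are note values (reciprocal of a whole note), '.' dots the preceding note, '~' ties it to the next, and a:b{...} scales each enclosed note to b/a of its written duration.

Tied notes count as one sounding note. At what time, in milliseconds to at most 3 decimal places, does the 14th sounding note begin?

note 14 onset = 25/4b = 2142.857ms

1. 0.0ms @ 0 + 97.959ms (2/7)
2. 97.959ms @ 2/7 + 97.959ms (2/7)
3. 195.918ms @ 4/7 + 97.959ms (2/7)
4. 293.878ms @ 6/7 + 97.959ms (2/7)
5. 391.837ms @ 8/7 + 97.959ms (2/7)
6. 489.796ms @ 10/7 + 97.959ms (2/7)
7. 587.755ms @ 12/7 + 97.959ms (2/7)
8. 685.714ms @ 2 + 342.857ms (1)
9. 1028.571ms @ 3 + 342.857ms (1)
10. 1371.429ms @ 4 + 228.571ms (2/3)
11. 1600.0ms @ 14/3 + 228.571ms (2/3)
12. 1828.571ms @ 16/3 + 228.571ms (2/3)
13. 2057.143ms @ 6 + 85.714ms (1/4)
14. 2142.857ms @ 25/4 + 85.714ms (1/4)
15. 2228.571ms @ 13/2 + 171.429ms (1/2)
16. 2400.0ms @ 7 + 171.429ms (1/2)
17. 2571.429ms @ 15/2 + 171.429ms (1/2)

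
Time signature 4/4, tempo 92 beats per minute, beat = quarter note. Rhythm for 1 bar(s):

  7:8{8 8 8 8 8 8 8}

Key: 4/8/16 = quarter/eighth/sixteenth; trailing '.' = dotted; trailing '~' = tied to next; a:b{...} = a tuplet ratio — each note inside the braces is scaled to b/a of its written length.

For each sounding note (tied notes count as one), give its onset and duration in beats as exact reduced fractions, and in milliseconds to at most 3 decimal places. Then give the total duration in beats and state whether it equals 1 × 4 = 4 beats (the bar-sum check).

1) 0.0ms=0b +372.671ms=4/7b
2) 372.671ms=4/7b +372.671ms=4/7b
3) 745.342ms=8/7b +372.671ms=4/7b
4) 1118.012ms=12/7b +372.671ms=4/7b
5) 1490.683ms=16/7b +372.671ms=4/7b
6) 1863.354ms=20/7b +372.671ms=4/7b
7) 2236.025ms=24/7b +372.671ms=4/7b
Σ=4b of 4 (92bpm 4/4) — PASS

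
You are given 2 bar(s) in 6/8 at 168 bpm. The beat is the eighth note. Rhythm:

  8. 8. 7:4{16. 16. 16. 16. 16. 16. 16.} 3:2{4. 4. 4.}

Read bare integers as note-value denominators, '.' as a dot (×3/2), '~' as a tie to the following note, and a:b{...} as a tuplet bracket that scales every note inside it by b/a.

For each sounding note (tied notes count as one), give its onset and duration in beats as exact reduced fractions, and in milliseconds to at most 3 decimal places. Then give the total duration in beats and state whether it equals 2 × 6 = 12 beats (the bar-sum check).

1) 0.0ms=0b +535.714ms=3/2b
2) 535.714ms=3/2b +535.714ms=3/2b
3) 1071.429ms=3b +153.061ms=3/7b
4) 1224.49ms=24/7b +153.061ms=3/7b
5) 1377.551ms=27/7b +153.061ms=3/7b
6) 1530.612ms=30/7b +153.061ms=3/7b
7) 1683.673ms=33/7b +153.061ms=3/7b
8) 1836.735ms=36/7b +153.061ms=3/7b
9) 1989.796ms=39/7b +153.061ms=3/7b
10) 2142.857ms=6b +714.286ms=2b
11) 2857.143ms=8b +714.286ms=2b
12) 3571.429ms=10b +714.286ms=2b
Σ=12b of 12 (168bpm 6/8) — PASS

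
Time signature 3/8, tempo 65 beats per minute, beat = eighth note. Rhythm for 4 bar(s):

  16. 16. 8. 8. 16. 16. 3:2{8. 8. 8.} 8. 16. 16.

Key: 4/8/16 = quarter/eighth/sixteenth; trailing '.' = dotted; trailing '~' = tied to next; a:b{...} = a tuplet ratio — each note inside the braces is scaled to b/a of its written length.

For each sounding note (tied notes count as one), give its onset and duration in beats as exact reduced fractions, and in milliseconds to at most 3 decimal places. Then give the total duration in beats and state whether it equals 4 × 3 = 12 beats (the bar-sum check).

1) 0.0ms=0b +692.308ms=3/4b
2) 692.308ms=3/4b +692.308ms=3/4b
3) 1384.615ms=3/2b +1384.615ms=3/2b
4) 2769.231ms=3b +1384.615ms=3/2b
5) 4153.846ms=9/2b +692.308ms=3/4b
6) 4846.154ms=21/4b +692.308ms=3/4b
7) 5538.462ms=6b +923.077ms=1b
8) 6461.538ms=7b +923.077ms=1b
9) 7384.615ms=8b +923.077ms=1b
10) 8307.692ms=9b +1384.615ms=3/2b
11) 9692.308ms=21/2b +692.308ms=3/4b
12) 10384.615ms=45/4b +692.308ms=3/4b
Σ=12b of 12 (65bpm 3/8) — PASS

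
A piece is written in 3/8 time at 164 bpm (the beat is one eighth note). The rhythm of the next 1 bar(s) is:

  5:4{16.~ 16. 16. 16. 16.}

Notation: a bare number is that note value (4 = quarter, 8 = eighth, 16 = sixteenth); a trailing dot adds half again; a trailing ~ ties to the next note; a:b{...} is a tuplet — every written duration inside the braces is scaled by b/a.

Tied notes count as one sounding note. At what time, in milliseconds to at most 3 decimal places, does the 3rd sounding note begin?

1. 0.0ms @ 0 + 439.024ms (6/5)
2. 439.024ms @ 6/5 + 219.512ms (3/5)
3. 658.537ms @ 9/5 + 219.512ms (3/5)
4. 878.049ms @ 12/5 + 219.512ms (3/5)

note 3 onset = 9/5b = 658.537ms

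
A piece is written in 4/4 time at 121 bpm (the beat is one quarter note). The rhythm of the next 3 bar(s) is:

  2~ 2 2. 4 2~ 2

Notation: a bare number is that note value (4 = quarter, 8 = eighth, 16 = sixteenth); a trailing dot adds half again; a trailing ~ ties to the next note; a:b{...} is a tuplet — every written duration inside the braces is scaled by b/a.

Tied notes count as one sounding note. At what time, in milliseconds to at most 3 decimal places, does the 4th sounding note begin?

note 4 onset = 8b = 3966.942ms

1. 0.0ms @ 0 + 1983.471ms (4)
2. 1983.471ms @ 4 + 1487.603ms (3)
3. 3471.074ms @ 7 + 495.868ms (1)
4. 3966.942ms @ 8 + 1983.471ms (4)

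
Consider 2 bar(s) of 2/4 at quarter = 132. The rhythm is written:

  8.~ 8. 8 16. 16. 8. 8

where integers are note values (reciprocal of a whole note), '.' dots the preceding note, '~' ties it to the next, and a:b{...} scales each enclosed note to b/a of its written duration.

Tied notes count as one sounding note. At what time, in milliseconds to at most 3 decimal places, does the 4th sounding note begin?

1. 0.0ms @ 0 + 681.818ms (3/2)
2. 681.818ms @ 3/2 + 227.273ms (1/2)
3. 909.091ms @ 2 + 170.455ms (3/8)
4. 1079.545ms @ 19/8 + 170.455ms (3/8)
5. 1250.0ms @ 11/4 + 340.909ms (3/4)
6. 1590.909ms @ 7/2 + 227.273ms (1/2)

note 4 onset = 19/8b = 1079.545ms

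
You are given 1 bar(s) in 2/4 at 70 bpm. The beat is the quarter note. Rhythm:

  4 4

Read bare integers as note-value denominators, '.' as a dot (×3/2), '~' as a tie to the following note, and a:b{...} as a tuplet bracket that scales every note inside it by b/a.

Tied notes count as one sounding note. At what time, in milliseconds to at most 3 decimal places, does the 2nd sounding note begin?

1. 0.0ms @ 0 + 857.143ms (1)
2. 857.143ms @ 1 + 857.143ms (1)

note 2 onset = 1b = 857.143ms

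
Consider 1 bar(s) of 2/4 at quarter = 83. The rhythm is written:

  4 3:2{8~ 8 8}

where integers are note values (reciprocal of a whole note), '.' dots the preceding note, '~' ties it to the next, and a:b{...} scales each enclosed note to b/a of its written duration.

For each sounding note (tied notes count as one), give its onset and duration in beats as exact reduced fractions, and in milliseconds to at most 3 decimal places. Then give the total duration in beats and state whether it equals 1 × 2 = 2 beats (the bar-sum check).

1) 0.0ms=0b +722.892ms=1b
2) 722.892ms=1b +481.928ms=2/3b
3) 1204.819ms=5/3b +240.964ms=1/3b
Σ=2b of 2 (83bpm 2/4) — PASS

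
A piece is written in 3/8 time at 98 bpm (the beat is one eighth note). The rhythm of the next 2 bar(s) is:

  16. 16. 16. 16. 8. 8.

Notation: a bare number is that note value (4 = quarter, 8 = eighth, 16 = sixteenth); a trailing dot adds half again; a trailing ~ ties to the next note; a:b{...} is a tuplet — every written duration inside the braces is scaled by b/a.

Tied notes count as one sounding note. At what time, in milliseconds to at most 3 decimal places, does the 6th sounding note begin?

1. 0.0ms @ 0 + 459.184ms (3/4)
2. 459.184ms @ 3/4 + 459.184ms (3/4)
3. 918.367ms @ 3/2 + 459.184ms (3/4)
4. 1377.551ms @ 9/4 + 459.184ms (3/4)
5. 1836.735ms @ 3 + 918.367ms (3/2)
6. 2755.102ms @ 9/2 + 918.367ms (3/2)

note 6 onset = 9/2b = 2755.102ms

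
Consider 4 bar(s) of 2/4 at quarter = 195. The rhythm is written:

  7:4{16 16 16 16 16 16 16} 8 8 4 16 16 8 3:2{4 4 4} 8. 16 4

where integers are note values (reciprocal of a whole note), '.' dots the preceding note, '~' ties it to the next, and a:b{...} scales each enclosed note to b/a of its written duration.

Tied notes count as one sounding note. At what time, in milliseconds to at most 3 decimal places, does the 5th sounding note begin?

note 5 onset = 4/7b = 175.824ms

1. 0.0ms @ 0 + 43.956ms (1/7)
2. 43.956ms @ 1/7 + 43.956ms (1/7)
3. 87.912ms @ 2/7 + 43.956ms (1/7)
4. 131.868ms @ 3/7 + 43.956ms (1/7)
5. 175.824ms @ 4/7 + 43.956ms (1/7)
6. 219.78ms @ 5/7 + 43.956ms (1/7)
7. 263.736ms @ 6/7 + 43.956ms (1/7)
8. 307.692ms @ 1 + 153.846ms (1/2)
9. 461.538ms @ 3/2 + 153.846ms (1/2)
10. 615.385ms @ 2 + 307.692ms (1)
11. 923.077ms @ 3 + 76.923ms (1/4)
12. 1000.0ms @ 13/4 + 76.923ms (1/4)
13. 1076.923ms @ 7/2 + 153.846ms (1/2)
14. 1230.769ms @ 4 + 205.128ms (2/3)
15. 1435.897ms @ 14/3 + 205.128ms (2/3)
16. 1641.026ms @ 16/3 + 205.128ms (2/3)
17. 1846.154ms @ 6 + 230.769ms (3/4)
18. 2076.923ms @ 27/4 + 76.923ms (1/4)
19. 2153.846ms @ 7 + 307.692ms (1)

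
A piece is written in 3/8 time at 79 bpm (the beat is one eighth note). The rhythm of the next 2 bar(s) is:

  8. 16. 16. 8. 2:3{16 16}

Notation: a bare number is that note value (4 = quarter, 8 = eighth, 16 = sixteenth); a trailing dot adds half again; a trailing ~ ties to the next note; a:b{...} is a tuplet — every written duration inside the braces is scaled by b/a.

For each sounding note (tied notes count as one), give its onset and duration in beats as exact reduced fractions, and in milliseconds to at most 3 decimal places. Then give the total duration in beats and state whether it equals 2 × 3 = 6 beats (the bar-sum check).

1) 0.0ms=0b +1139.241ms=3/2b
2) 1139.241ms=3/2b +569.62ms=3/4b
3) 1708.861ms=9/4b +569.62ms=3/4b
4) 2278.481ms=3b +1139.241ms=3/2b
5) 3417.722ms=9/2b +569.62ms=3/4b
6) 3987.342ms=21/4b +569.62ms=3/4b
Σ=6b of 6 (79bpm 3/8) — PASS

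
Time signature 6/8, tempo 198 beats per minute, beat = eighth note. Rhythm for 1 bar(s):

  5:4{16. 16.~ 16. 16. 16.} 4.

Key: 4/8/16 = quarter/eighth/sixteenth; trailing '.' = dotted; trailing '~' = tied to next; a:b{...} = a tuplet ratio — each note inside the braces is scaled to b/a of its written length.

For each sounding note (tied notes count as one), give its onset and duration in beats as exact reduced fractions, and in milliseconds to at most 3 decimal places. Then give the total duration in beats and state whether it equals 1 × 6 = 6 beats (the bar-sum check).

1) 0.0ms=0b +181.818ms=3/5b
2) 181.818ms=3/5b +363.636ms=6/5b
3) 545.455ms=9/5b +181.818ms=3/5b
4) 727.273ms=12/5b +181.818ms=3/5b
5) 909.091ms=3b +909.091ms=3b
Σ=6b of 6 (198bpm 6/8) — PASS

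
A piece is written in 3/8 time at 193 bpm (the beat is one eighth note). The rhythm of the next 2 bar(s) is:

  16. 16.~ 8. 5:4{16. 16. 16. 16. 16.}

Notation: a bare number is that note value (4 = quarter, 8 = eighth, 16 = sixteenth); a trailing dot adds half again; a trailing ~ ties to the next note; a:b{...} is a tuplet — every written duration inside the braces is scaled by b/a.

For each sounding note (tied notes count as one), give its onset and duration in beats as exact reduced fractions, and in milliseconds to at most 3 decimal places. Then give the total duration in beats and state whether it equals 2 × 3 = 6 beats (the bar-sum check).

1) 0.0ms=0b +233.161ms=3/4b
2) 233.161ms=3/4b +699.482ms=9/4b
3) 932.642ms=3b +186.528ms=3/5b
4) 1119.171ms=18/5b +186.528ms=3/5b
5) 1305.699ms=21/5b +186.528ms=3/5b
6) 1492.228ms=24/5b +186.528ms=3/5b
7) 1678.756ms=27/5b +186.528ms=3/5b
Σ=6b of 6 (193bpm 3/8) — PASS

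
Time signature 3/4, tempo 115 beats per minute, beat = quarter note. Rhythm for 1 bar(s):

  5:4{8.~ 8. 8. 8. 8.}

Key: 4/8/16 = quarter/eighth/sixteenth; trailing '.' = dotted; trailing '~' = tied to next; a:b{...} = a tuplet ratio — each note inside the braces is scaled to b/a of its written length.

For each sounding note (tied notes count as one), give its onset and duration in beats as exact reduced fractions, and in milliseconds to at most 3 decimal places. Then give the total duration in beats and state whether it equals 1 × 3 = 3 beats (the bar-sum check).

1) 0.0ms=0b +626.087ms=6/5b
2) 626.087ms=6/5b +313.043ms=3/5b
3) 939.13ms=9/5b +313.043ms=3/5b
4) 1252.174ms=12/5b +313.043ms=3/5b
Σ=3b of 3 (115bpm 3/4) — PASS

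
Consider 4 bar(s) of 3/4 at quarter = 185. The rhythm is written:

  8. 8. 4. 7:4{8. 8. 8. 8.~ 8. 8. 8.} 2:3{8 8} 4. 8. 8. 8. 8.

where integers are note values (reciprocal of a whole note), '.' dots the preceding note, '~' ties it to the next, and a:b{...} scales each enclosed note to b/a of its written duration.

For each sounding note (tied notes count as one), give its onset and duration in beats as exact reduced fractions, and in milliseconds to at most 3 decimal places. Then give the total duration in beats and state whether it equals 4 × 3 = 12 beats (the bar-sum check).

1) 0.0ms=0b +243.243ms=3/4b
2) 243.243ms=3/4b +243.243ms=3/4b
3) 486.486ms=3/2b +486.486ms=3/2b
4) 972.973ms=3b +138.996ms=3/7b
5) 1111.969ms=24/7b +138.996ms=3/7b
6) 1250.965ms=27/7b +138.996ms=3/7b
7) 1389.961ms=30/7b +277.992ms=6/7b
8) 1667.954ms=36/7b +138.996ms=3/7b
9) 1806.95ms=39/7b +138.996ms=3/7b
10) 1945.946ms=6b +243.243ms=3/4b
11) 2189.189ms=27/4b +243.243ms=3/4b
12) 2432.432ms=15/2b +486.486ms=3/2b
13) 2918.919ms=9b +243.243ms=3/4b
14) 3162.162ms=39/4b +243.243ms=3/4b
15) 3405.405ms=21/2b +243.243ms=3/4b
16) 3648.649ms=45/4b +243.243ms=3/4b
Σ=12b of 12 (185bpm 3/4) — PASS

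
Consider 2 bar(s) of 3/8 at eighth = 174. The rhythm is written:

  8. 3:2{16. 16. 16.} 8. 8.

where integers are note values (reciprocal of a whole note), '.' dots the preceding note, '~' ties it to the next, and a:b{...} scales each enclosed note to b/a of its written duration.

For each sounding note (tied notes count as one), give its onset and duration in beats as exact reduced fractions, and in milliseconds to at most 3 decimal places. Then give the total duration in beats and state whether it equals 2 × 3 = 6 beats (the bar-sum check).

1) 0.0ms=0b +517.241ms=3/2b
2) 517.241ms=3/2b +172.414ms=1/2b
3) 689.655ms=2b +172.414ms=1/2b
4) 862.069ms=5/2b +172.414ms=1/2b
5) 1034.483ms=3b +517.241ms=3/2b
6) 1551.724ms=9/2b +517.241ms=3/2b
Σ=6b of 6 (174bpm 3/8) — PASS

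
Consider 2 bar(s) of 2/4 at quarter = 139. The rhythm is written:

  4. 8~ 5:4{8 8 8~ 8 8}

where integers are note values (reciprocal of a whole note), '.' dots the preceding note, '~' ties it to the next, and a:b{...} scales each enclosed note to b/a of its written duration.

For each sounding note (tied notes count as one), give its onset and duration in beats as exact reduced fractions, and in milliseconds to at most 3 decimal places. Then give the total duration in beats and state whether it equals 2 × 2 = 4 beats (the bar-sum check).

1) 0.0ms=0b +647.482ms=3/2b
2) 647.482ms=3/2b +388.489ms=9/10b
3) 1035.971ms=12/5b +172.662ms=2/5b
4) 1208.633ms=14/5b +345.324ms=4/5b
5) 1553.957ms=18/5b +172.662ms=2/5b
Σ=4b of 4 (139bpm 2/4) — PASS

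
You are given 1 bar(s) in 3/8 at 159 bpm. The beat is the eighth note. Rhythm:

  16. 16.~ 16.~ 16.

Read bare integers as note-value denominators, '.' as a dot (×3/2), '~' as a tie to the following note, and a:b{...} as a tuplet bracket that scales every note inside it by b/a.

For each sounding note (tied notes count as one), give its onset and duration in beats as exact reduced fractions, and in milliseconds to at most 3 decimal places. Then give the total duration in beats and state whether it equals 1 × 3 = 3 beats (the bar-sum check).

1) 0.0ms=0b +283.019ms=3/4b
2) 283.019ms=3/4b +849.057ms=9/4b
Σ=3b of 3 (159bpm 3/8) — PASS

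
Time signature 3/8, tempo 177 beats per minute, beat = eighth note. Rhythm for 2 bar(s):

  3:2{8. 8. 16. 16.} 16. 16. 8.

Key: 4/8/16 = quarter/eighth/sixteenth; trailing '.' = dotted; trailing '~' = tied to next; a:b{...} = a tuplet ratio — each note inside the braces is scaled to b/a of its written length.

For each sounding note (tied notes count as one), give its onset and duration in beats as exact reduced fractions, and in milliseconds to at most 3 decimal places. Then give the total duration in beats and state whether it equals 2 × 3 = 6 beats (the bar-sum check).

1) 0.0ms=0b +338.983ms=1b
2) 338.983ms=1b +338.983ms=1b
3) 677.966ms=2b +169.492ms=1/2b
4) 847.458ms=5/2b +169.492ms=1/2b
5) 1016.949ms=3b +254.237ms=3/4b
6) 1271.186ms=15/4b +254.237ms=3/4b
7) 1525.424ms=9/2b +508.475ms=3/2b
Σ=6b of 6 (177bpm 3/8) — PASS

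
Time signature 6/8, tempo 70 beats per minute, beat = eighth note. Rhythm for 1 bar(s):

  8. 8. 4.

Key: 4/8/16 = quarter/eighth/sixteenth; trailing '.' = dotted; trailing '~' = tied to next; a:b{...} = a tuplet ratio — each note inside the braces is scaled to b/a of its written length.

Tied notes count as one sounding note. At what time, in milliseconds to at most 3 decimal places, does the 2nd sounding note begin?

note 2 onset = 3/2b = 1285.714ms

1. 0.0ms @ 0 + 1285.714ms (3/2)
2. 1285.714ms @ 3/2 + 1285.714ms (3/2)
3. 2571.429ms @ 3 + 2571.429ms (3)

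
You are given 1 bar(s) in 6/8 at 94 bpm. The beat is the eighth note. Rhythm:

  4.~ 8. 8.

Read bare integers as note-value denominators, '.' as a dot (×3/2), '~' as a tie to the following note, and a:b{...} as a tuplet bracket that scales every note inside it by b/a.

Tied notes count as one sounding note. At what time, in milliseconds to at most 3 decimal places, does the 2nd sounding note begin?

1. 0.0ms @ 0 + 2872.34ms (9/2)
2. 2872.34ms @ 9/2 + 957.447ms (3/2)

note 2 onset = 9/2b = 2872.34ms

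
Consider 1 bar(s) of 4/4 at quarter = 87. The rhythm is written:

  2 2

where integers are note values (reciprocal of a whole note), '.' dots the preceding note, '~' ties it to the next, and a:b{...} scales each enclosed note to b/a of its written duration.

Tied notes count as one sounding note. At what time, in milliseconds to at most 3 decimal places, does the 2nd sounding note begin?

note 2 onset = 2b = 1379.31ms

1. 0.0ms @ 0 + 1379.31ms (2)
2. 1379.31ms @ 2 + 1379.31ms (2)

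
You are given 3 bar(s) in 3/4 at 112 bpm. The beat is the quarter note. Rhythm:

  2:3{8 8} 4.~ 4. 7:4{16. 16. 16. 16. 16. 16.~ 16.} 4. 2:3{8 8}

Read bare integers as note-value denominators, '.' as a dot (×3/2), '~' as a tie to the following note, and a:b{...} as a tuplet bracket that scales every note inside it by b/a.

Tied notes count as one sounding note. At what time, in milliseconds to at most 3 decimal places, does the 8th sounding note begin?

note 8 onset = 75/14b = 2869.898ms

1. 0.0ms @ 0 + 401.786ms (3/4)
2. 401.786ms @ 3/4 + 401.786ms (3/4)
3. 803.571ms @ 3/2 + 1607.143ms (3)
4. 2410.714ms @ 9/2 + 114.796ms (3/14)
5. 2525.51ms @ 33/7 + 114.796ms (3/14)
6. 2640.306ms @ 69/14 + 114.796ms (3/14)
7. 2755.102ms @ 36/7 + 114.796ms (3/14)
8. 2869.898ms @ 75/14 + 114.796ms (3/14)
9. 2984.694ms @ 39/7 + 229.592ms (3/7)
10. 3214.286ms @ 6 + 803.571ms (3/2)
11. 4017.857ms @ 15/2 + 401.786ms (3/4)
12. 4419.643ms @ 33/4 + 401.786ms (3/4)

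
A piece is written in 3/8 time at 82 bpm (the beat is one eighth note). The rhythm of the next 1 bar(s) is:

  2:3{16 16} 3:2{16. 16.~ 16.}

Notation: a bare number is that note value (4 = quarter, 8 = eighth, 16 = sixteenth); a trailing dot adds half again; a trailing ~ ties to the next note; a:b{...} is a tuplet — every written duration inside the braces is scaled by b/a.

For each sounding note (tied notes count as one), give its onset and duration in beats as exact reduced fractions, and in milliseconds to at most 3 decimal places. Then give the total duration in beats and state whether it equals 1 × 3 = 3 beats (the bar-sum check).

1) 0.0ms=0b +548.78ms=3/4b
2) 548.78ms=3/4b +548.78ms=3/4b
3) 1097.561ms=3/2b +365.854ms=1/2b
4) 1463.415ms=2b +731.707ms=1b
Σ=3b of 3 (82bpm 3/8) — PASS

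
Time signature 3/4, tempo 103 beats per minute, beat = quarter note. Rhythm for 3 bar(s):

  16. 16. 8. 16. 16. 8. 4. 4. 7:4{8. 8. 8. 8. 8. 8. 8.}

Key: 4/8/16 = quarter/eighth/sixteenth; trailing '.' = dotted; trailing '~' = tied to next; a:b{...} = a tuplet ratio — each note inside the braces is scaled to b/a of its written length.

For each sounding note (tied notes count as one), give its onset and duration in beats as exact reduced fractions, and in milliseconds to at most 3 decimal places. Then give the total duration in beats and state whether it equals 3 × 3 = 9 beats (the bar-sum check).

1) 0.0ms=0b +218.447ms=3/8b
2) 218.447ms=3/8b +218.447ms=3/8b
3) 436.893ms=3/4b +436.893ms=3/4b
4) 873.786ms=3/2b +218.447ms=3/8b
5) 1092.233ms=15/8b +218.447ms=3/8b
6) 1310.68ms=9/4b +436.893ms=3/4b
7) 1747.573ms=3b +873.786ms=3/2b
8) 2621.359ms=9/2b +873.786ms=3/2b
9) 3495.146ms=6b +249.653ms=3/7b
10) 3744.799ms=45/7b +249.653ms=3/7b
11) 3994.452ms=48/7b +249.653ms=3/7b
12) 4244.105ms=51/7b +249.653ms=3/7b
13) 4493.759ms=54/7b +249.653ms=3/7b
14) 4743.412ms=57/7b +249.653ms=3/7b
15) 4993.065ms=60/7b +249.653ms=3/7b
Σ=9b of 9 (103bpm 3/4) — PASS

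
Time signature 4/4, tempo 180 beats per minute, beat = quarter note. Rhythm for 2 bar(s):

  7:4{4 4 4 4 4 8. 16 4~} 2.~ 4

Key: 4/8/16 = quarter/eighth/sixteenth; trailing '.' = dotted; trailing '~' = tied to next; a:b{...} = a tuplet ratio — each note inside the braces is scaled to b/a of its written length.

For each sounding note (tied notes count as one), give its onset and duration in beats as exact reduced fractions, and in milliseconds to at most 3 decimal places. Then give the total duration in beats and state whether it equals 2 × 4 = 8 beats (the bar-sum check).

1) 0.0ms=0b +190.476ms=4/7b
2) 190.476ms=4/7b +190.476ms=4/7b
3) 380.952ms=8/7b +190.476ms=4/7b
4) 571.429ms=12/7b +190.476ms=4/7b
5) 761.905ms=16/7b +190.476ms=4/7b
6) 952.381ms=20/7b +142.857ms=3/7b
7) 1095.238ms=23/7b +47.619ms=1/7b
8) 1142.857ms=24/7b +1523.81ms=32/7b
Σ=8b of 8 (180bpm 4/4) — PASS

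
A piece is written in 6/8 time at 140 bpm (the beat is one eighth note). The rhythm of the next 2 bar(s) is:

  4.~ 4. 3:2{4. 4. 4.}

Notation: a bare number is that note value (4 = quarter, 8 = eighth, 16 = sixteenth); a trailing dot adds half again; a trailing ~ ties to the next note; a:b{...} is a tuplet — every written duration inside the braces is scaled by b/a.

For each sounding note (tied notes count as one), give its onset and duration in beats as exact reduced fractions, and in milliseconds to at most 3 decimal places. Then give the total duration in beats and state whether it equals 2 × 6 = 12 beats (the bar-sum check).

1) 0.0ms=0b +2571.429ms=6b
2) 2571.429ms=6b +857.143ms=2b
3) 3428.571ms=8b +857.143ms=2b
4) 4285.714ms=10b +857.143ms=2b
Σ=12b of 12 (140bpm 6/8) — PASS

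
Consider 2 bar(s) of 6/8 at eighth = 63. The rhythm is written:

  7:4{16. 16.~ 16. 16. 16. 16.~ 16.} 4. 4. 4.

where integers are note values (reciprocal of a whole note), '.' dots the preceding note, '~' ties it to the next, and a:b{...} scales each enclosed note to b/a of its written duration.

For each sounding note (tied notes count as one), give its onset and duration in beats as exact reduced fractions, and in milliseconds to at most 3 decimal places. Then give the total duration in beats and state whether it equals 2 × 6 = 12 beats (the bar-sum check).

1) 0.0ms=0b +408.163ms=3/7b
2) 408.163ms=3/7b +816.327ms=6/7b
3) 1224.49ms=9/7b +408.163ms=3/7b
4) 1632.653ms=12/7b +408.163ms=3/7b
5) 2040.816ms=15/7b +816.327ms=6/7b
6) 2857.143ms=3b +2857.143ms=3b
7) 5714.286ms=6b +2857.143ms=3b
8) 8571.429ms=9b +2857.143ms=3b
Σ=12b of 12 (63bpm 6/8) — PASS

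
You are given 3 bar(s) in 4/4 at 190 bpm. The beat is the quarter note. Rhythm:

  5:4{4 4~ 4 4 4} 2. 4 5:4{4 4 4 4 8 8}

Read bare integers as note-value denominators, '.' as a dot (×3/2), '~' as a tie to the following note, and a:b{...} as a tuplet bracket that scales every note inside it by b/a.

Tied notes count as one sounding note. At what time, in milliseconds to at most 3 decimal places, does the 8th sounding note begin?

note 8 onset = 44/5b = 2778.947ms

1. 0.0ms @ 0 + 252.632ms (4/5)
2. 252.632ms @ 4/5 + 505.263ms (8/5)
3. 757.895ms @ 12/5 + 252.632ms (4/5)
4. 1010.526ms @ 16/5 + 252.632ms (4/5)
5. 1263.158ms @ 4 + 947.368ms (3)
6. 2210.526ms @ 7 + 315.789ms (1)
7. 2526.316ms @ 8 + 252.632ms (4/5)
8. 2778.947ms @ 44/5 + 252.632ms (4/5)
9. 3031.579ms @ 48/5 + 252.632ms (4/5)
10. 3284.211ms @ 52/5 + 252.632ms (4/5)
11. 3536.842ms @ 56/5 + 126.316ms (2/5)
12. 3663.158ms @ 58/5 + 126.316ms (2/5)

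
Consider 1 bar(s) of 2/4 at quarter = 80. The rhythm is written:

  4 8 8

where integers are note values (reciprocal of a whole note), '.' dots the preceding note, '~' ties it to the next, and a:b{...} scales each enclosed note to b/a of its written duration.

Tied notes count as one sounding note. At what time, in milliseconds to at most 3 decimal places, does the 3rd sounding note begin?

1. 0.0ms @ 0 + 750.0ms (1)
2. 750.0ms @ 1 + 375.0ms (1/2)
3. 1125.0ms @ 3/2 + 375.0ms (1/2)

note 3 onset = 3/2b = 1125.0ms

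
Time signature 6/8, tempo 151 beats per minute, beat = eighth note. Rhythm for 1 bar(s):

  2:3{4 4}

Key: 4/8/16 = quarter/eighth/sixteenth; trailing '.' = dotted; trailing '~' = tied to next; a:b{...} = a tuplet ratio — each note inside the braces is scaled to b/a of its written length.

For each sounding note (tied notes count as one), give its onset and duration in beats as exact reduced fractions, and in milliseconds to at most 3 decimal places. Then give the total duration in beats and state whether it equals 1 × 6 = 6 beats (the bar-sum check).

1) 0.0ms=0b +1192.053ms=3b
2) 1192.053ms=3b +1192.053ms=3b
Σ=6b of 6 (151bpm 6/8) — PASS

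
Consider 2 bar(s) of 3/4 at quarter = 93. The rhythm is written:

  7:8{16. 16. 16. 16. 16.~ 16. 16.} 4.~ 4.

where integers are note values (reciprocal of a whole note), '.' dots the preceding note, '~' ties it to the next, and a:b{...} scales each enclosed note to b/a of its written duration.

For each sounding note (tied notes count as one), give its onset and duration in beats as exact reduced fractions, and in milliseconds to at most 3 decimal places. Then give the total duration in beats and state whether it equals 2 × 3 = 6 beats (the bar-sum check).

1) 0.0ms=0b +276.498ms=3/7b
2) 276.498ms=3/7b +276.498ms=3/7b
3) 552.995ms=6/7b +276.498ms=3/7b
4) 829.493ms=9/7b +276.498ms=3/7b
5) 1105.991ms=12/7b +552.995ms=6/7b
6) 1658.986ms=18/7b +276.498ms=3/7b
7) 1935.484ms=3b +1935.484ms=3b
Σ=6b of 6 (93bpm 3/4) — PASS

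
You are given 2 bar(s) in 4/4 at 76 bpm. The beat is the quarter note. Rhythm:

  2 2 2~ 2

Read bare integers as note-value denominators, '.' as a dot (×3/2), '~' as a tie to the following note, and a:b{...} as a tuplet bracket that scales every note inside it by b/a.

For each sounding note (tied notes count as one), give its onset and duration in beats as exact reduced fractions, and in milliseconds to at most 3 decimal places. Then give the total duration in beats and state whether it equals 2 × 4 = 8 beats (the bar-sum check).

1) 0.0ms=0b +1578.947ms=2b
2) 1578.947ms=2b +1578.947ms=2b
3) 3157.895ms=4b +3157.895ms=4b
Σ=8b of 8 (76bpm 4/4) — PASS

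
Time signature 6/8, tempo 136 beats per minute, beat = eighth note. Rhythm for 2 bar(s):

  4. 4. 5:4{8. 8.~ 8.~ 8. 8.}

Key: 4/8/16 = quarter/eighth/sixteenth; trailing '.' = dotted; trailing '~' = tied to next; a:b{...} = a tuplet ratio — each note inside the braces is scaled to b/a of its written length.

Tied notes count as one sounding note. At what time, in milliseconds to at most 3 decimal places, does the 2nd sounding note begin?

1. 0.0ms @ 0 + 1323.529ms (3)
2. 1323.529ms @ 3 + 1323.529ms (3)
3. 2647.059ms @ 6 + 529.412ms (6/5)
4. 3176.471ms @ 36/5 + 1588.235ms (18/5)
5. 4764.706ms @ 54/5 + 529.412ms (6/5)

note 2 onset = 3b = 1323.529ms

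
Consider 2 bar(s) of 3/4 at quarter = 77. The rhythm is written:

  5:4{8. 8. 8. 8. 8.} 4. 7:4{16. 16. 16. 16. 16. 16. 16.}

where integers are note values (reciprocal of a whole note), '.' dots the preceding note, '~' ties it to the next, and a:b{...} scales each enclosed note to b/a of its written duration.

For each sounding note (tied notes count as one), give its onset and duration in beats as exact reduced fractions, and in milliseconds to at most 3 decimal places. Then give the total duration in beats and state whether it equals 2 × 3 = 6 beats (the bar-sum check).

1) 0.0ms=0b +467.532ms=3/5b
2) 467.532ms=3/5b +467.532ms=3/5b
3) 935.065ms=6/5b +467.532ms=3/5b
4) 1402.597ms=9/5b +467.532ms=3/5b
5) 1870.13ms=12/5b +467.532ms=3/5b
6) 2337.662ms=3b +1168.831ms=3/2b
7) 3506.494ms=9/2b +166.976ms=3/14b
8) 3673.469ms=33/7b +166.976ms=3/14b
9) 3840.445ms=69/14b +166.976ms=3/14b
10) 4007.421ms=36/7b +166.976ms=3/14b
11) 4174.397ms=75/14b +166.976ms=3/14b
12) 4341.373ms=39/7b +166.976ms=3/14b
13) 4508.349ms=81/14b +166.976ms=3/14b
Σ=6b of 6 (77bpm 3/4) — PASS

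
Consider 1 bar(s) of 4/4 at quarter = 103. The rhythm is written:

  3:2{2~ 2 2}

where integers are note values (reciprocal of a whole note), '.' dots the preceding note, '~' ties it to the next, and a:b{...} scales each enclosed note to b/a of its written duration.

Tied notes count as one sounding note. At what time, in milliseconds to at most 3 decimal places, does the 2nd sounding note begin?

note 2 onset = 8/3b = 1553.398ms

1. 0.0ms @ 0 + 1553.398ms (8/3)
2. 1553.398ms @ 8/3 + 776.699ms (4/3)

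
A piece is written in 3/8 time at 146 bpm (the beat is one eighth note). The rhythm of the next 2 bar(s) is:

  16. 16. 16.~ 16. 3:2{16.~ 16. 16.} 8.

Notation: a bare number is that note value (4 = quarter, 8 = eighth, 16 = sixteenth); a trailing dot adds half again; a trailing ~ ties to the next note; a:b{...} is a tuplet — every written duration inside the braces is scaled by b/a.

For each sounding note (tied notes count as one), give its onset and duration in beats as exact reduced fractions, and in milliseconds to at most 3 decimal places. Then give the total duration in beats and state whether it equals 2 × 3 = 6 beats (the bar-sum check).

1) 0.0ms=0b +308.219ms=3/4b
2) 308.219ms=3/4b +308.219ms=3/4b
3) 616.438ms=3/2b +616.438ms=3/2b
4) 1232.877ms=3b +410.959ms=1b
5) 1643.836ms=4b +205.479ms=1/2b
6) 1849.315ms=9/2b +616.438ms=3/2b
Σ=6b of 6 (146bpm 3/8) — PASS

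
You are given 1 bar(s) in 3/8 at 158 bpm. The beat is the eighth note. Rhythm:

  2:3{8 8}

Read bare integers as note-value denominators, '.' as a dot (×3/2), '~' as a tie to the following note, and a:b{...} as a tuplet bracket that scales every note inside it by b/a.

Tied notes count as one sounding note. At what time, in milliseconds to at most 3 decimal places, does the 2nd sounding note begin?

note 2 onset = 3/2b = 569.62ms

1. 0.0ms @ 0 + 569.62ms (3/2)
2. 569.62ms @ 3/2 + 569.62ms (3/2)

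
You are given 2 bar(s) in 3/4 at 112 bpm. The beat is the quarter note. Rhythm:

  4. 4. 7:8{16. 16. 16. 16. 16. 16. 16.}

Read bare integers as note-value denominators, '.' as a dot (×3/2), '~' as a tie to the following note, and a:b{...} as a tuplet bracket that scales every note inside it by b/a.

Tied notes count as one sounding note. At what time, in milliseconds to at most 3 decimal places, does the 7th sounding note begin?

1. 0.0ms @ 0 + 803.571ms (3/2)
2. 803.571ms @ 3/2 + 803.571ms (3/2)
3. 1607.143ms @ 3 + 229.592ms (3/7)
4. 1836.735ms @ 24/7 + 229.592ms (3/7)
5. 2066.327ms @ 27/7 + 229.592ms (3/7)
6. 2295.918ms @ 30/7 + 229.592ms (3/7)
7. 2525.51ms @ 33/7 + 229.592ms (3/7)
8. 2755.102ms @ 36/7 + 229.592ms (3/7)
9. 2984.694ms @ 39/7 + 229.592ms (3/7)

note 7 onset = 33/7b = 2525.51ms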